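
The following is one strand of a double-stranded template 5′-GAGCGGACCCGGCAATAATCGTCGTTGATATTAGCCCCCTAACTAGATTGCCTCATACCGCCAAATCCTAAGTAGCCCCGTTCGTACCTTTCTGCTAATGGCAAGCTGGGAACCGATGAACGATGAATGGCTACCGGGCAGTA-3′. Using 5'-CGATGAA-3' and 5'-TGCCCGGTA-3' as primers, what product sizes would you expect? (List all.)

27 bp, 20 bp

The forward primer CGATGAA matches the top strand at positions 114–120, 121–127.
The reverse primer's reverse complement is TACCGGGCA, matching at positions 132–140.
Each forward site pairs with the reverse site to give a product ending at position 140: sizes 27, 20 bp.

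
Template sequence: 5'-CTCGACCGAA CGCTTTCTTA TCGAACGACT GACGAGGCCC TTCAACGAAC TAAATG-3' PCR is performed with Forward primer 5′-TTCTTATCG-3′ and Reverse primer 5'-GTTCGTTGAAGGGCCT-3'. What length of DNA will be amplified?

The forward primer matches the template at positions 15–23.
Taking the reverse complement of GTTCGTTGAAGGGCCT gives AGGCCCTTCAACGAAC, found at positions 35–50 on the template; the primer anneals here to the top strand with its 3' end pointing upstream.
Product length = (reverse-primer end) − (forward-primer start) + 1 = 50 − 15 + 1 = 36 bp.

36 bp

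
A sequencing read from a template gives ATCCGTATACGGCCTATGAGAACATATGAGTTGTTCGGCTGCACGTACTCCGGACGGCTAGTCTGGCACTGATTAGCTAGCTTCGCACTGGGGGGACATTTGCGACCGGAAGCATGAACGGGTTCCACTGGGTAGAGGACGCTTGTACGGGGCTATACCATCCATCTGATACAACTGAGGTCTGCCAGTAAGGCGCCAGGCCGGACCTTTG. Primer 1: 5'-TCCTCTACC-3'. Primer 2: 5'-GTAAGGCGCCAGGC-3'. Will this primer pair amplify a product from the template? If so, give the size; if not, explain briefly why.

Primer 1 (TCCTCTACC) has reverse complement GGTAGAGGA, which matches the top strand at positions 131–139; primer 1 anneals to the top strand there with its 3' end pointing upstream toward position 131.
Primer 2 (GTAAGGCGCCAGGC) matches the top strand directly at positions 188–201; it anneals to the bottom strand with its 3' end pointing downstream toward position 201.
The 3' ends diverge (primer 1 extends toward position 1, primer 2 toward position 211), so the primers never converge on a shared product.

No product — the primers' 3' ends point away from each other.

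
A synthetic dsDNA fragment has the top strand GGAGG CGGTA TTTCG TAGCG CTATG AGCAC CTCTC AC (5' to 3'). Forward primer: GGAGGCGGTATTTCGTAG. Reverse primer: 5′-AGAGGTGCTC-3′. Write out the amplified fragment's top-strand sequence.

Scanning the template, GGAGGCGGTATTTCGTAG occurs at positions 1–18; this primer anneals to the bottom strand there with its 3' end pointing downstream.
Reverse complement of the reverse primer: GAGCACCTCT. This occurs on the top strand at positions 25–34.
The product is the template from position 1 through 34 (34 bp).

5'-GGAGGCGGTATTTCGTAGCGCTATGAGCACCTCT-3'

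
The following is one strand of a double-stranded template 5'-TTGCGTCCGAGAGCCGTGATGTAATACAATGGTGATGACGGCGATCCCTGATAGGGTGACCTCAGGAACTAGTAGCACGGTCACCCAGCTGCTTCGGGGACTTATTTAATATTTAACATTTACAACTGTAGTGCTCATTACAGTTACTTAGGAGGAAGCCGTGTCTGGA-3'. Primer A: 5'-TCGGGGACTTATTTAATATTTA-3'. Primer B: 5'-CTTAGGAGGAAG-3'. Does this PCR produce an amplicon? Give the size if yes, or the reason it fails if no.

Primer A (TCGGGGACTTATTTAATATTTA) matches the top strand at positions 94–115 (3' end points downstream).
Primer B (CTTAGGAGGAAG) also matches the top strand directly, at positions 147–158 — its reverse complement CTTCCTCCTAAG is not present.
Both primers anneal to the bottom strand with 3' ends pointing the same way, so neither can prime synthesis back toward the other.

No product — both primers anneal to the same strand and extend in the same direction.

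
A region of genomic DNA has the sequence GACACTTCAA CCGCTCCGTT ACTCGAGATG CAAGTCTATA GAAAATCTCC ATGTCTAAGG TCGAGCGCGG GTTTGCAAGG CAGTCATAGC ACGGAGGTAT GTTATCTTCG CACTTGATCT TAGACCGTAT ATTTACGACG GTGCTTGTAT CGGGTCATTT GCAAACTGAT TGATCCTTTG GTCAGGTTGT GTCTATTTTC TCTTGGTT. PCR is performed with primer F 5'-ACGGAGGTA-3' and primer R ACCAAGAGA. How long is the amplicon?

The forward primer matches the template at positions 91–99.
Taking the reverse complement of ACCAAGAGA gives TCTCTTGGT, found at positions 199–207 on the template; the primer anneals here to the top strand with its 3' end pointing upstream.
Product length = (reverse-primer end) − (forward-primer start) + 1 = 207 − 91 + 1 = 117 bp.

117 bp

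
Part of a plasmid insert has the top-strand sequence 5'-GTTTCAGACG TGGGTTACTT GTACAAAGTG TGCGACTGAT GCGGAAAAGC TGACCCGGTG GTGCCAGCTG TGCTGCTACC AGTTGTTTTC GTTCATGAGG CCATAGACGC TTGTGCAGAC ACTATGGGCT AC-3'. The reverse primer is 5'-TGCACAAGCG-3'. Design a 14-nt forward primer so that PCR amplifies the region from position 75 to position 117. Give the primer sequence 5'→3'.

5'-GCTACCAGTTGTTT-3'

The reverse primer's reverse complement CGCTTGTGCA matches the template at positions 108–117; the product starts at position 75.
The forward primer is identical to the top strand over positions 75–88: GCTACCAGTTGTTT.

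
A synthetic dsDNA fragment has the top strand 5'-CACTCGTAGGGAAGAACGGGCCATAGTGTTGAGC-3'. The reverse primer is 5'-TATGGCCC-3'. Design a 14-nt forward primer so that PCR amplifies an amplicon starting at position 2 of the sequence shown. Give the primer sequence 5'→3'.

5'-ACTCGTAGGGAAGA-3'

The reverse primer's reverse complement GGGCCATA matches the template at positions 18–25; the product starts at position 2.
The forward primer is identical to the top strand over positions 2–15: ACTCGTAGGGAAGA.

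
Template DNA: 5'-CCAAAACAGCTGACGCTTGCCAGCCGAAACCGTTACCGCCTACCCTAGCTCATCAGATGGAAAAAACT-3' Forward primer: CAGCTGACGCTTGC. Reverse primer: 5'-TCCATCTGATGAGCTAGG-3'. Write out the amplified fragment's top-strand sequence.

The forward primer matches the template at positions 7–20.
Reverse complement of the reverse primer: CCTAGCTCATCAGATGGA. This occurs on the top strand at positions 44–61.
The product is the template from position 7 through 61 (55 bp).

5'-CAGCTGACGCTTGCCAGCCGAAACCGTTACCGCCTACCCTAGCTCATCAGATGGA-3'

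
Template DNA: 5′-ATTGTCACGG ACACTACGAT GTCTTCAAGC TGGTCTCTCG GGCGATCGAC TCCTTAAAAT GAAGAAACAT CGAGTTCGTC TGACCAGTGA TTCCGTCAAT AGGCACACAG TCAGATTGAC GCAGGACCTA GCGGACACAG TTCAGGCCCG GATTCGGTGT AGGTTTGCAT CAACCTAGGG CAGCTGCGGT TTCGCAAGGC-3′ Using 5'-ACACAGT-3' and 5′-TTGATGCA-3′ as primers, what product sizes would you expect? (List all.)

The forward primer ACACAGT matches the top strand at positions 105–111, 135–141.
The reverse primer's reverse complement is TGCATCAA, matching at positions 166–173.
Each forward site pairs with the reverse site to give a product ending at position 173: sizes 69, 39 bp.

69 bp, 39 bp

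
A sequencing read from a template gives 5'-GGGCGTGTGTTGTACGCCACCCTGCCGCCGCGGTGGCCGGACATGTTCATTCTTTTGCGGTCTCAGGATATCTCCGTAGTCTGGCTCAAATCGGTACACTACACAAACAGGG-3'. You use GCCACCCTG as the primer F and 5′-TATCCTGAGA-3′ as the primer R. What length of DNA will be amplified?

Scanning the template, GCCACCCTG occurs at positions 16–24; this primer anneals to the bottom strand there with its 3' end pointing downstream.
Taking the reverse complement of TATCCTGAGA gives TCTCAGGATA, found at positions 61–70 on the template; the primer anneals here to the top strand with its 3' end pointing upstream.
Product length = (reverse-primer end) − (forward-primer start) + 1 = 70 − 16 + 1 = 55 bp.

55 bp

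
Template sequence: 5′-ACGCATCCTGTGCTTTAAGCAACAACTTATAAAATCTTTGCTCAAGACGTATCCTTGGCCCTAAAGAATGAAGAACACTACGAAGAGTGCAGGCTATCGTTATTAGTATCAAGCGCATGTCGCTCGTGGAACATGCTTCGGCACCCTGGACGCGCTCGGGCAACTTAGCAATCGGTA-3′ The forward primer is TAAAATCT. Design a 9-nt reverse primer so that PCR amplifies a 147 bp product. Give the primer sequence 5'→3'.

The forward primer binds at positions 30–37, so a 147 bp product ends at position 30 + 147 − 1 = 176.
The reverse primer anneals to the top strand over positions 168–176, i.e. to GCAATCGGT.
Its sequence written 5'→3' is the reverse complement: ACCGATTGC.

5'-ACCGATTGC-3'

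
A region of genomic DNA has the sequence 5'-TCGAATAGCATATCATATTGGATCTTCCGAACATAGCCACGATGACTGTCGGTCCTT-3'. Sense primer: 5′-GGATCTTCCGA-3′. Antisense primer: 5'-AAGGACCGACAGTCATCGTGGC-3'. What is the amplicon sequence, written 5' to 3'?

Scanning the template, GGATCTTCCGA occurs at positions 20–30; this primer anneals to the bottom strand there with its 3' end pointing downstream.
Reverse complement of the reverse primer: GCCACGATGACTGTCGGTCCTT. This occurs on the top strand at positions 36–57.
The product is the template from position 20 through 57 (38 bp).

5'-GGATCTTCCGAACATAGCCACGATGACTGTCGGTCCTT-3'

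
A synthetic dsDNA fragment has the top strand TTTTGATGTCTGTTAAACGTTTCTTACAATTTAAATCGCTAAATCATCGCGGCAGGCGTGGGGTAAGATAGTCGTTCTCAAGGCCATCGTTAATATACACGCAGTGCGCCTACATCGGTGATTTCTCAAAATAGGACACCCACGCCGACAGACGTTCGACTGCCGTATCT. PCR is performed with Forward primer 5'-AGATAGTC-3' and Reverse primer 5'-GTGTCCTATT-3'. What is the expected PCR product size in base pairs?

Scanning the template, AGATAGTC occurs at positions 66–73; this primer anneals to the bottom strand there with its 3' end pointing downstream.
Reverse complement of the reverse primer: AATAGGACAC. This occurs on the top strand at positions 130–139.
Amplicon spans positions 66–139: 74 bp.

74 bp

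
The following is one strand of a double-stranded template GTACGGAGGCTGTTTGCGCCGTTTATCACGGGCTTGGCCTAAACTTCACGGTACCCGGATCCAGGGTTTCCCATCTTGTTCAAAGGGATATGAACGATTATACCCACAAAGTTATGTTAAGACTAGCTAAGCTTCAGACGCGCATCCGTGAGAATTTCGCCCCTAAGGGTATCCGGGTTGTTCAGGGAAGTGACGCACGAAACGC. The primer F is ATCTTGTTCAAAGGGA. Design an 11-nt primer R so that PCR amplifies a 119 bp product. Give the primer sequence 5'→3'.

The forward primer binds at positions 73–88, so a 119 bp product ends at position 73 + 119 − 1 = 191.
The reverse primer anneals to the top strand over positions 181–191, i.e. to TTCAGGGAAGT.
Its sequence written 5'→3' is the reverse complement: ACTTCCCTGAA.

5'-ACTTCCCTGAA-3'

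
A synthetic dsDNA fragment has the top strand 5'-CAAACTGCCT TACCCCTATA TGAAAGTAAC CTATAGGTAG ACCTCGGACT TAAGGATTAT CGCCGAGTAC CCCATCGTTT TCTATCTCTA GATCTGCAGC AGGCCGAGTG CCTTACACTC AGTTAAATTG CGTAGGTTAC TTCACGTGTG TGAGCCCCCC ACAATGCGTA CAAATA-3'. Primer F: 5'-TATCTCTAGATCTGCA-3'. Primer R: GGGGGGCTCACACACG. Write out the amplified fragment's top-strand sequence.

Forward primer TATCTCTAGATCTGCA is found on the top strand at positions 83–98.
Reverse complement of the reverse primer: CGTGTGTGAGCCCCCC. This occurs on the top strand at positions 145–160.
The product is the template from position 83 through 160 (78 bp).

5'-TATCTCTAGATCTGCAGCAGGCCGAGTGCCTTACACTCAGTTAAATTGCGTAGGTTACTTCACGTGTGTGAGCCCCCC-3'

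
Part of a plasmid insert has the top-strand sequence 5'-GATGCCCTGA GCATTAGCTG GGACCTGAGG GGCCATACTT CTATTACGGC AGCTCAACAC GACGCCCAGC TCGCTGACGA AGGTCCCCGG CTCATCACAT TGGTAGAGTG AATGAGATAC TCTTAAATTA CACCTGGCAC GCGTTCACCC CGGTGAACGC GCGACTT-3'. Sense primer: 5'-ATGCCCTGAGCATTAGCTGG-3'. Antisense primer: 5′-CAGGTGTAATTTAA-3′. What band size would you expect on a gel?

135 bp

Scanning the template, ATGCCCTGAGCATTAGCTGG occurs at positions 2–21; this primer anneals to the bottom strand there with its 3' end pointing downstream.
Reverse complement of the reverse primer: TTAAATTACACCTG. This occurs on the top strand at positions 123–136.
Amplicon spans positions 2–136: 135 bp.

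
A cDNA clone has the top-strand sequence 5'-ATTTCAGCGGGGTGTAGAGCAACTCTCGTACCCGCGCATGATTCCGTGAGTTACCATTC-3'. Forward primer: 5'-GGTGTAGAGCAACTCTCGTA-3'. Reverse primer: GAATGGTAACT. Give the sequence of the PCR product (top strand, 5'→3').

5'-GGTGTAGAGCAACTCTCGTACCCGCGCATGATTCCGTGAGTTACCATTC-3'

Scanning the template, GGTGTAGAGCAACTCTCGTA occurs at positions 11–30; this primer anneals to the bottom strand there with its 3' end pointing downstream.
Reverse complement of the reverse primer: AGTTACCATTC. This occurs on the top strand at positions 49–59.
The product is the template from position 11 through 59 (49 bp).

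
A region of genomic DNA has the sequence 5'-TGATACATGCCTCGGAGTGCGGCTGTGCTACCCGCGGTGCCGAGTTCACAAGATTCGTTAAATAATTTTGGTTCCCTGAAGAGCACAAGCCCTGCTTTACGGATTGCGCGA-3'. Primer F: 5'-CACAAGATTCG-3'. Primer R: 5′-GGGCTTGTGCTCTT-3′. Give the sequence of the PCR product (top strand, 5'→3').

Scanning the template, CACAAGATTCG occurs at positions 47–57; this primer anneals to the bottom strand there with its 3' end pointing downstream.
Reverse complement of the reverse primer: AAGAGCACAAGCCC. This occurs on the top strand at positions 79–92.
The product is the template from position 47 through 92 (46 bp).

5'-CACAAGATTCGTTAAATAATTTTGGTTCCCTGAAGAGCACAAGCCC-3'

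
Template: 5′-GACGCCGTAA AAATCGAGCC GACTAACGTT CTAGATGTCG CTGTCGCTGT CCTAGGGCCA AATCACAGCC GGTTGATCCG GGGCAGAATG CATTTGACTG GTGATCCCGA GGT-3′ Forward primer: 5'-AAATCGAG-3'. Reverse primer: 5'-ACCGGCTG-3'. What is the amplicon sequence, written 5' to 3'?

5'-AAATCGAGCCGACTAACGTTCTAGATGTCGCTGTCGCTGTCCTAGGGCCAAATCACAGCCGGT-3'

Forward primer AAATCGAG is found on the top strand at positions 11–18.
Taking the reverse complement of ACCGGCTG gives CAGCCGGT, found at positions 66–73 on the template; the primer anneals here to the top strand with its 3' end pointing upstream.
The product is the template from position 11 through 73 (63 bp).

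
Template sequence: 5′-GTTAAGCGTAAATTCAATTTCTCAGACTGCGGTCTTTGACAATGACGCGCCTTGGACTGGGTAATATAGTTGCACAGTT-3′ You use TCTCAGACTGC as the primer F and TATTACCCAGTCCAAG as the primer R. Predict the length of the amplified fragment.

47 bp

Forward primer TCTCAGACTGC is found on the top strand at positions 20–30.
The reverse primer's reverse complement is CTTGGACTGGGTAATA, which matches the template at positions 51–66.
Product length = (reverse-primer end) − (forward-primer start) + 1 = 66 − 20 + 1 = 47 bp.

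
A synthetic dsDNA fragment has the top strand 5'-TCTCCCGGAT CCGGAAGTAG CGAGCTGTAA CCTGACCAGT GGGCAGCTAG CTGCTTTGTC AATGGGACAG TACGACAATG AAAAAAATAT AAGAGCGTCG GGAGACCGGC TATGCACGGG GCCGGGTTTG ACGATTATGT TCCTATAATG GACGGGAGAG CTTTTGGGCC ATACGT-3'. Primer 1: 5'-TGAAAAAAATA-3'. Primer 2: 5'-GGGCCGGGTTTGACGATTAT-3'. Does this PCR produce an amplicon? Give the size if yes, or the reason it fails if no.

Primer 1 (TGAAAAAAATA) matches the top strand at positions 79–89 (3' end points downstream).
Primer 2 (GGGCCGGGTTTGACGATTAT) also matches the top strand directly, at positions 119–138 — its reverse complement ATAATCGTCAAACCCGGCCC is not present.
Both primers anneal to the bottom strand with 3' ends pointing the same way, so neither can prime synthesis back toward the other.

No product — both primers anneal to the same strand and extend in the same direction.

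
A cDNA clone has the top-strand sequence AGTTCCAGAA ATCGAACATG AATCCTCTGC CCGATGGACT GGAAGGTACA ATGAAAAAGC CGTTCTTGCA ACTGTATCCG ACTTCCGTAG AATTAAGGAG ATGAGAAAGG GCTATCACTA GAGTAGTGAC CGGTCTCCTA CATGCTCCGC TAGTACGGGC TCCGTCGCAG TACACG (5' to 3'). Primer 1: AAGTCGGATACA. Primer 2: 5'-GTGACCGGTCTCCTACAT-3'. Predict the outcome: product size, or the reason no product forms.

Primer 1 (AAGTCGGATACA) has reverse complement TGTATCCGACTT, which matches the top strand at positions 73–84; primer 1 anneals to the top strand there with its 3' end pointing upstream toward position 73.
Primer 2 (GTGACCGGTCTCCTACAT) matches the top strand directly at positions 126–143; it anneals to the bottom strand with its 3' end pointing downstream toward position 143.
The 3' ends diverge (primer 1 extends toward position 1, primer 2 toward position 176), so the primers never converge on a shared product.

No product — the primers' 3' ends point away from each other.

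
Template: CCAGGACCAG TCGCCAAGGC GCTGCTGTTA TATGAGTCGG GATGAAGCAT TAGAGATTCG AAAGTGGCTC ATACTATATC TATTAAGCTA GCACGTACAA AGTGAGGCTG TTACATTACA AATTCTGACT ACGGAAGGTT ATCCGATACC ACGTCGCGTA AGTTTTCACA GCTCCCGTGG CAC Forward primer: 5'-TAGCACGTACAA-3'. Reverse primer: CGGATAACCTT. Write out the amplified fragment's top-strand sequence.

5'-TAGCACGTACAAAGTGAGGCTGTTACATTACAAATTCTGACTACGGAAGGTTATCCG-3'

Scanning the template, TAGCACGTACAA occurs at positions 89–100; this primer anneals to the bottom strand there with its 3' end pointing downstream.
Reverse complement of the reverse primer: AAGGTTATCCG. This occurs on the top strand at positions 135–145.
The product is the template from position 89 through 145 (57 bp).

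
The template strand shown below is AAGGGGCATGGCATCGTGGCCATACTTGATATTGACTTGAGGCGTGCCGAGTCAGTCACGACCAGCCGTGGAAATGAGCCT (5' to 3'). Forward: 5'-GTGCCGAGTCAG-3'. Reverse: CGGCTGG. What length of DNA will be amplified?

25 bp

Scanning the template, GTGCCGAGTCAG occurs at positions 44–55; this primer anneals to the bottom strand there with its 3' end pointing downstream.
The reverse primer's reverse complement is CCAGCCG, which matches the template at positions 62–68.
The product runs from position 44 to position 68, so its length is 68 − 44 + 1 = 25 bp.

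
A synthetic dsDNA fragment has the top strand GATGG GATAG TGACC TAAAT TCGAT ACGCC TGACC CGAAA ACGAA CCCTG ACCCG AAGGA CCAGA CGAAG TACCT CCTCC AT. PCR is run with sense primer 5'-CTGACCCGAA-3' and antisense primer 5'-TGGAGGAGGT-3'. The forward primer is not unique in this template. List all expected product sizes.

The forward primer CTGACCCGAA matches the top strand at positions 30–39, 48–57.
The reverse primer's reverse complement is ACCTCCTCCA, matching at positions 72–81.
Each forward site pairs with the reverse site to give a product ending at position 81: sizes 52, 34 bp.

52 bp, 34 bp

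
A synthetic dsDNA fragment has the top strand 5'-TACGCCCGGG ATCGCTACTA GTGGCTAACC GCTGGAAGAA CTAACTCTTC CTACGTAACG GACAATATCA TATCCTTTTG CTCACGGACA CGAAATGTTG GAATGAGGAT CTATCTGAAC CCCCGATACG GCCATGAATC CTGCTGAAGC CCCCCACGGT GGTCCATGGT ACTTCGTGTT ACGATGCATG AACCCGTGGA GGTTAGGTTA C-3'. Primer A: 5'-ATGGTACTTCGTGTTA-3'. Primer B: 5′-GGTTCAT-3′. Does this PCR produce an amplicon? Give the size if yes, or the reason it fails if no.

Yes — a 29 bp product.

Primer A (ATGGTACTTCGTGTTA) matches the top strand at positions 166–181; it acts as a forward primer.
Primer B's reverse complement is ATGAACC, matching the top strand at positions 188–194; it acts as a reverse primer.
The 3' ends face each other across positions 166–194, giving a 29 bp product.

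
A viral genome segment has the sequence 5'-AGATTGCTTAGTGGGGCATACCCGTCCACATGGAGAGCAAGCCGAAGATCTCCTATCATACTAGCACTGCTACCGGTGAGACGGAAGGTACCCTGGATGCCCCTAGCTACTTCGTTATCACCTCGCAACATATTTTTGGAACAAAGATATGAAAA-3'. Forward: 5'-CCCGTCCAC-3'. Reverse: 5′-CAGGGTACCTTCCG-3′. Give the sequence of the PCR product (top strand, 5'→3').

5'-CCCGTCCACATGGAGAGCAAGCCGAAGATCTCCTATCATACTAGCACTGCTACCGGTGAGACGGAAGGTACCCTG-3'

Forward primer CCCGTCCAC is found on the top strand at positions 21–29.
The reverse primer's reverse complement is CGGAAGGTACCCTG, which matches the template at positions 82–95.
The product is the template from position 21 through 95 (75 bp).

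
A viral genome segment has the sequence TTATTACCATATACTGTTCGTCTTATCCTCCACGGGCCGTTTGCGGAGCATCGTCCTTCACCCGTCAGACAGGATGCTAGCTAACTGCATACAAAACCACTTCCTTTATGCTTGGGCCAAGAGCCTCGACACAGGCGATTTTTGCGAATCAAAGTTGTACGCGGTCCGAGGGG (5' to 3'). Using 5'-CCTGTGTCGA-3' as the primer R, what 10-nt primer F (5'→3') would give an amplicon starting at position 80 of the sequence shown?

The reverse primer's reverse complement TCGACACAGG matches the template at positions 126–135; the product starts at position 80.
The forward primer is identical to the top strand over positions 80–89: GCTAACTGCA.

5'-GCTAACTGCA-3'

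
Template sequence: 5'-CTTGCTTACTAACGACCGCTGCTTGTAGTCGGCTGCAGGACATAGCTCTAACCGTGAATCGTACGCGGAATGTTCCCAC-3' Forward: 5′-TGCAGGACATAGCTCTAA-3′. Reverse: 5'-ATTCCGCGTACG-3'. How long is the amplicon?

38 bp

Scanning the template, TGCAGGACATAGCTCTAA occurs at positions 34–51; this primer anneals to the bottom strand there with its 3' end pointing downstream.
Reverse complement of the reverse primer: CGTACGCGGAAT. This occurs on the top strand at positions 60–71.
Product length = (reverse-primer end) − (forward-primer start) + 1 = 71 − 34 + 1 = 38 bp.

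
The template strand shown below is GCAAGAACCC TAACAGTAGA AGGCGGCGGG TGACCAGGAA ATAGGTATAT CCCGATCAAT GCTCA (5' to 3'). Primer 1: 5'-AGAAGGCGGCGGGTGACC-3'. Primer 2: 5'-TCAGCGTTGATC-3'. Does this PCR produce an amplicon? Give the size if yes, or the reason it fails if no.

No product — primer 2 has no binding site in the template.

Primer 2 (TCAGCGTTGATC) does not match the top strand, and its reverse complement GATCAACGCTGA does not match either.
With no annealing site for primer 2, no amplification occurs.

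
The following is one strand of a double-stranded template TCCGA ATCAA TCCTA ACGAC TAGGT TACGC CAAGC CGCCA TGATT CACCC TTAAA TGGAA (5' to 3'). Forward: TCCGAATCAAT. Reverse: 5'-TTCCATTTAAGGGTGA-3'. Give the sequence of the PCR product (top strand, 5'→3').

5'-TCCGAATCAATCCTAACGACTAGGTTACGCCAAGCCGCCATGATTCACCCTTAAATGGAA-3'

Forward primer TCCGAATCAAT is found on the top strand at positions 1–11.
The reverse primer's reverse complement is TCACCCTTAAATGGAA, which matches the template at positions 45–60.
The product is the template from position 1 through 60 (60 bp).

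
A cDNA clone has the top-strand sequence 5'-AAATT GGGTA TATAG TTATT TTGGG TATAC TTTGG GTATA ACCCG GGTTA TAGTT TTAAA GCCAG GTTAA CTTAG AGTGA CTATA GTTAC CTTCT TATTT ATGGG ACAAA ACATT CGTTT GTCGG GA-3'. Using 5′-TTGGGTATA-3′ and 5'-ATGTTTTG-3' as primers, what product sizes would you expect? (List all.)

The forward primer TTGGGTATA matches the top strand at positions 4–12, 21–29, 32–40.
The reverse primer's reverse complement is CAAAACAT, matching at positions 107–114.
Each forward site pairs with the reverse site to give a product ending at position 114: sizes 111, 94, 83 bp.

111 bp, 94 bp, 83 bp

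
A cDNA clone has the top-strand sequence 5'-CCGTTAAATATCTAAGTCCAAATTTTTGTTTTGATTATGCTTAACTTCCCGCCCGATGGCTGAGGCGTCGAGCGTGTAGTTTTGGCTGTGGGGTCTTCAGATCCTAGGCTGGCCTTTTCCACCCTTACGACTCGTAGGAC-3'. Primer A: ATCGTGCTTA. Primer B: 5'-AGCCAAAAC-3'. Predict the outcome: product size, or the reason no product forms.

Primer A (ATCGTGCTTA) does not match the top strand, and its reverse complement TAAGCACGAT does not match either.
With no annealing site for primer A, no amplification occurs.

No product — primer A has no binding site in the template.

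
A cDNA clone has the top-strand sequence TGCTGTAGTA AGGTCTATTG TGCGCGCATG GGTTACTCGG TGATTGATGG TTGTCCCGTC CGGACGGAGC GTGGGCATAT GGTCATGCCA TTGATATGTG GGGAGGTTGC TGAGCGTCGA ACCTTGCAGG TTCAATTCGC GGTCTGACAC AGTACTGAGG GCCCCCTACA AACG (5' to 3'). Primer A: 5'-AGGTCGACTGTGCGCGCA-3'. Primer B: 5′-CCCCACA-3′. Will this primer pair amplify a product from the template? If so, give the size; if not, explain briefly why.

Primer A (AGGTCGACTGTGCGCGCA) does not match the top strand, and its reverse complement TGCGCGCACAGTCGACCT does not match either.
With no annealing site for primer A, no amplification occurs.

No product — primer A has no binding site in the template.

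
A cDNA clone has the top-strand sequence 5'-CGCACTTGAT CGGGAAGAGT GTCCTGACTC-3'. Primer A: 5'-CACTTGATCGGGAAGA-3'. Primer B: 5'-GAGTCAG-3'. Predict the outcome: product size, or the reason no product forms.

Primer A (CACTTGATCGGGAAGA) matches the top strand at positions 3–18; it acts as a forward primer.
Primer B's reverse complement is CTGACTC, matching the top strand at positions 24–30; it acts as a reverse primer.
The 3' ends face each other across positions 3–30, giving a 28 bp product.

Yes — a 28 bp product.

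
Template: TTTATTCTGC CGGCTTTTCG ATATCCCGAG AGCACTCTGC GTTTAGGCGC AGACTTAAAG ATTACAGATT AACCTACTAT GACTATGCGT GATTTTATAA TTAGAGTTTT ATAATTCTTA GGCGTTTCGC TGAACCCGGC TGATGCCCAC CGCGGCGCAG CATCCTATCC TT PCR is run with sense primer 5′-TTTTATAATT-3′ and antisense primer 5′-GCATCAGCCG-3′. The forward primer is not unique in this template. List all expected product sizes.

The forward primer TTTTATAATT matches the top strand at positions 93–102, 107–116.
The reverse primer's reverse complement is CGGCTGATGC, matching at positions 137–146.
Each forward site pairs with the reverse site to give a product ending at position 146: sizes 54, 40 bp.

54 bp, 40 bp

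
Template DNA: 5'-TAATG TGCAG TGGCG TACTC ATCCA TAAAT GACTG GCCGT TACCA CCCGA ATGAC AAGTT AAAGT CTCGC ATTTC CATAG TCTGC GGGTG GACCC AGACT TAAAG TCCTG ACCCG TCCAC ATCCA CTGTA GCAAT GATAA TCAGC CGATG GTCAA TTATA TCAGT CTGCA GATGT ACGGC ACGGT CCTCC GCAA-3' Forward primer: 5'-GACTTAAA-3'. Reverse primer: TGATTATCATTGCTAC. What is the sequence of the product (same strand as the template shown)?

Scanning the template, GACTTAAA occurs at positions 97–104; this primer anneals to the bottom strand there with its 3' end pointing downstream.
The reverse primer's reverse complement is GTAGCAATGATAATCA, which matches the template at positions 128–143.
The product is the template from position 97 through 143 (47 bp).

5'-GACTTAAAGTCCTGACCCGTCCACATCCACTGTAGCAATGATAATCA-3'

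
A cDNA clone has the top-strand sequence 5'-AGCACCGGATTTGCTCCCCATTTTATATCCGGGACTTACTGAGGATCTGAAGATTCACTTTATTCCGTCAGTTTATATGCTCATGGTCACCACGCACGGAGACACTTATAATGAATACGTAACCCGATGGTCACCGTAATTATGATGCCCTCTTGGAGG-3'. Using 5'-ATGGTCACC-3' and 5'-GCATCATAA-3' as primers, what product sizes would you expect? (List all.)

The forward primer ATGGTCACC matches the top strand at positions 83–91, 127–135.
The reverse primer's reverse complement is TTATGATGC, matching at positions 140–148.
Each forward site pairs with the reverse site to give a product ending at position 148: sizes 66, 22 bp.

66 bp, 22 bp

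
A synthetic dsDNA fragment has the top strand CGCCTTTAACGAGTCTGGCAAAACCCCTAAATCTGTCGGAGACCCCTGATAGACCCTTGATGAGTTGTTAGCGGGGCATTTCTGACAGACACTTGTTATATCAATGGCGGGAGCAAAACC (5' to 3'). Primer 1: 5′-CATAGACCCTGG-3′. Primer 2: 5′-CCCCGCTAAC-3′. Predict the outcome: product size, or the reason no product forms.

Primer 1 (CATAGACCCTGG) does not match the top strand, and its reverse complement CCAGGGTCTATG does not match either.
With no annealing site for primer 1, no amplification occurs.

No product — primer 1 has no binding site in the template.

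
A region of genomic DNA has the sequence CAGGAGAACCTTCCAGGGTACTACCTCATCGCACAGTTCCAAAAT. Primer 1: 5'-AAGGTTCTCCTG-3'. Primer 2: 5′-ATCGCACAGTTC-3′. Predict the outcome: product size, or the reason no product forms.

No product — the primers' 3' ends point away from each other.

Primer 1 (AAGGTTCTCCTG) has reverse complement CAGGAGAACCTT, which matches the top strand at positions 1–12; primer 1 anneals to the top strand there with its 3' end pointing upstream toward position 1.
Primer 2 (ATCGCACAGTTC) matches the top strand directly at positions 28–39; it anneals to the bottom strand with its 3' end pointing downstream toward position 39.
The 3' ends diverge (primer 1 extends toward position 1, primer 2 toward position 45), so the primers never converge on a shared product.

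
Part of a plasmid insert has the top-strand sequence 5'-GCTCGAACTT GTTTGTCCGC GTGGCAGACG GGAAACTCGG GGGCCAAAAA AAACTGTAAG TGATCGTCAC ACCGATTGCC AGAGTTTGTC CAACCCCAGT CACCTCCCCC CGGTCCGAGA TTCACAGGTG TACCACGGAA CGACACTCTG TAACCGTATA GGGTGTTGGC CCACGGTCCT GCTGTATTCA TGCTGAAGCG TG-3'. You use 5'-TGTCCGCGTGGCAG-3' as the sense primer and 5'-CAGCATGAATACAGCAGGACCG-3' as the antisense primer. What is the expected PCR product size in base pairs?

The forward primer matches the template at positions 14–27.
The reverse primer's reverse complement is CGGTCCTGCTGTATTCATGCTG, which matches the template at positions 174–195.
The product runs from position 14 to position 195, so its length is 195 − 14 + 1 = 182 bp.

182 bp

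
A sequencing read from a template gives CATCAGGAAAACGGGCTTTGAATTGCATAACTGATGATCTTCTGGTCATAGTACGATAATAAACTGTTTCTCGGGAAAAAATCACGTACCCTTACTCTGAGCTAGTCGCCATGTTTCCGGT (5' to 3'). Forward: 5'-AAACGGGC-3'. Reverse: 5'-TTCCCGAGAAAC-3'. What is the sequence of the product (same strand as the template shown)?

5'-AAACGGGCTTTGAATTGCATAACTGATGATCTTCTGGTCATAGTACGATAATAAACTGTTTCTCGGGAA-3'

Forward primer AAACGGGC is found on the top strand at positions 9–16.
Taking the reverse complement of TTCCCGAGAAAC gives GTTTCTCGGGAA, found at positions 66–77 on the template; the primer anneals here to the top strand with its 3' end pointing upstream.
The product is the template from position 9 through 77 (69 bp).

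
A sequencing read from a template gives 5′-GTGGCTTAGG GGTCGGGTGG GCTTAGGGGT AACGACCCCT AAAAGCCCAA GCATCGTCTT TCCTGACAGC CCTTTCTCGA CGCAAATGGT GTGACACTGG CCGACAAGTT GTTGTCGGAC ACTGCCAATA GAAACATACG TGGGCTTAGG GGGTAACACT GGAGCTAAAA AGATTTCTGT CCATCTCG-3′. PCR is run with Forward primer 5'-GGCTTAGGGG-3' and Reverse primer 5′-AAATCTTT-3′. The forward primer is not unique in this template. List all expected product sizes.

The forward primer GGCTTAGGGG matches the top strand at positions 3–12, 20–29, 143–152.
The reverse primer's reverse complement is AAAGATTT, matching at positions 169–176.
Each forward site pairs with the reverse site to give a product ending at position 176: sizes 174, 157, 34 bp.

174 bp, 157 bp, 34 bp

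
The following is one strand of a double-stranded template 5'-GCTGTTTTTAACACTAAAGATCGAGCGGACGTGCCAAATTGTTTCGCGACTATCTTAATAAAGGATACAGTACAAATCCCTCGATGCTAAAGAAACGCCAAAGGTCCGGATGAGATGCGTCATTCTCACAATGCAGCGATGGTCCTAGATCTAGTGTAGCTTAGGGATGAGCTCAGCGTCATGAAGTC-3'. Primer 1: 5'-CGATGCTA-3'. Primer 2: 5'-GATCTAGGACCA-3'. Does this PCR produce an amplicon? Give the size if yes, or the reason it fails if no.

Yes — a 70 bp product.

Primer 1 (CGATGCTA) matches the top strand at positions 82–89; it acts as a forward primer.
Primer 2's reverse complement is TGGTCCTAGATC, matching the top strand at positions 140–151; it acts as a reverse primer.
The 3' ends face each other across positions 82–151, giving a 70 bp product.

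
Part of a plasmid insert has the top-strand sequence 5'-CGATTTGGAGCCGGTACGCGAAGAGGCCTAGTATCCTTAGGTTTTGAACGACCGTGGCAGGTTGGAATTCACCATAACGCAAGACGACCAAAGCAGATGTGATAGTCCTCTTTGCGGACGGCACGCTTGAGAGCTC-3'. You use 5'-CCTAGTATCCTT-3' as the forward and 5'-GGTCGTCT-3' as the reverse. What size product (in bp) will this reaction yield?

63 bp

Scanning the template, CCTAGTATCCTT occurs at positions 27–38; this primer anneals to the bottom strand there with its 3' end pointing downstream.
Taking the reverse complement of GGTCGTCT gives AGACGACC, found at positions 82–89 on the template; the primer anneals here to the top strand with its 3' end pointing upstream.
Product length = (reverse-primer end) − (forward-primer start) + 1 = 89 − 27 + 1 = 63 bp.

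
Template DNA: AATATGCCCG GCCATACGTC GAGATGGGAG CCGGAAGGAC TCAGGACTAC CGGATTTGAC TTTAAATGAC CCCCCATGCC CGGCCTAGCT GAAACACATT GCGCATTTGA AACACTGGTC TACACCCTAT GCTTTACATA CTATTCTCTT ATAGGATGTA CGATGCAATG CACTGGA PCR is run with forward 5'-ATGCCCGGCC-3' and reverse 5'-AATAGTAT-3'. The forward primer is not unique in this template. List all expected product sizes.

The forward primer ATGCCCGGCC matches the top strand at positions 4–13, 76–85.
The reverse primer's reverse complement is ATACTATT, matching at positions 138–145.
Each forward site pairs with the reverse site to give a product ending at position 145: sizes 142, 70 bp.

142 bp, 70 bp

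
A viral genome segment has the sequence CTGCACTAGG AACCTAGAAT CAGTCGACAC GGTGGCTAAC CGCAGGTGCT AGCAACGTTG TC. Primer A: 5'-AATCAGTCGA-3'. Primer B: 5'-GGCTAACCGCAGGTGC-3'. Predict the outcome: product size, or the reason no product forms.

No product — both primers anneal to the same strand and extend in the same direction.

Primer A (AATCAGTCGA) matches the top strand at positions 18–27 (3' end points downstream).
Primer B (GGCTAACCGCAGGTGC) also matches the top strand directly, at positions 34–49 — its reverse complement GCACCTGCGGTTAGCC is not present.
Both primers anneal to the bottom strand with 3' ends pointing the same way, so neither can prime synthesis back toward the other.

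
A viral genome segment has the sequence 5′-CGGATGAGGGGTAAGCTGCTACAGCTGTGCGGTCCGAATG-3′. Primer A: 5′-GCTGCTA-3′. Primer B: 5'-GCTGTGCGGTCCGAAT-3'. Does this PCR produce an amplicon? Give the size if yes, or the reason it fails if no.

Primer A (GCTGCTA) matches the top strand at positions 15–21 (3' end points downstream).
Primer B (GCTGTGCGGTCCGAAT) also matches the top strand directly, at positions 24–39 — its reverse complement ATTCGGACCGCACAGC is not present.
Both primers anneal to the bottom strand with 3' ends pointing the same way, so neither can prime synthesis back toward the other.

No product — both primers anneal to the same strand and extend in the same direction.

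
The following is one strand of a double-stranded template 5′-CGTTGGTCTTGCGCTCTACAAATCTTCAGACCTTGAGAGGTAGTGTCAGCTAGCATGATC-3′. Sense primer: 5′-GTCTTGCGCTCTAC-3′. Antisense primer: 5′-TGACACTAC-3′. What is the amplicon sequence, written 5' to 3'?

5'-GTCTTGCGCTCTACAAATCTTCAGACCTTGAGAGGTAGTGTCA-3'

The forward primer matches the template at positions 6–19.
Reverse complement of the reverse primer: GTAGTGTCA. This occurs on the top strand at positions 40–48.
The product is the template from position 6 through 48 (43 bp).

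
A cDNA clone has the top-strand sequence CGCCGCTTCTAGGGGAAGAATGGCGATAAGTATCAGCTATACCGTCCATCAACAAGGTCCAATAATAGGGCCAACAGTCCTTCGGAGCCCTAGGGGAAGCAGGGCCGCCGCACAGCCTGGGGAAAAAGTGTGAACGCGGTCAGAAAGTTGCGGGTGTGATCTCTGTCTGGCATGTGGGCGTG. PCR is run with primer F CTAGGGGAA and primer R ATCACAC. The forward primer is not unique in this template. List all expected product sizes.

152 bp, 71 bp

The forward primer CTAGGGGAA matches the top strand at positions 9–17, 90–98.
The reverse primer's reverse complement is GTGTGAT, matching at positions 154–160.
Each forward site pairs with the reverse site to give a product ending at position 160: sizes 152, 71 bp.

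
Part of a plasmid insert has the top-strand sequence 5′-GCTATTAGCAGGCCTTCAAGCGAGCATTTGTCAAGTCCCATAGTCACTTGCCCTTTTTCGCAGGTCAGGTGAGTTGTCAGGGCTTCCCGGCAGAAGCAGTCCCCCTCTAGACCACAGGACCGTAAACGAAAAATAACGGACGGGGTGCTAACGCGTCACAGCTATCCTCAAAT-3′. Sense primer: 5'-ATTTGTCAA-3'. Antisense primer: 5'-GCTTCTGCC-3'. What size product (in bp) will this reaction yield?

72 bp

Scanning the template, ATTTGTCAA occurs at positions 26–34; this primer anneals to the bottom strand there with its 3' end pointing downstream.
Reverse complement of the reverse primer: GGCAGAAGC. This occurs on the top strand at positions 89–97.
Product length = (reverse-primer end) − (forward-primer start) + 1 = 97 − 26 + 1 = 72 bp.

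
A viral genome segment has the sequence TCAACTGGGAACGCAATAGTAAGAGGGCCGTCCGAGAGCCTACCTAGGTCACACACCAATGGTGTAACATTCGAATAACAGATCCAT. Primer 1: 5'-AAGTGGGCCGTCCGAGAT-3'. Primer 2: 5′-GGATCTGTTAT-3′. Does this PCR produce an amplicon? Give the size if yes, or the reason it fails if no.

No product — primer 1 has no binding site in the template.

Primer 1 (AAGTGGGCCGTCCGAGAT) does not match the top strand, and its reverse complement ATCTCGGACGGCCCACTT does not match either.
With no annealing site for primer 1, no amplification occurs.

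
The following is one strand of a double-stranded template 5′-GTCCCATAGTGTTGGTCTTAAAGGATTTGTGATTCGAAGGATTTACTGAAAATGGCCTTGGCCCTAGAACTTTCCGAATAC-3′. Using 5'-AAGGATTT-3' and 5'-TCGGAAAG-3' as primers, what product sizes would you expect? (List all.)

The forward primer AAGGATTT matches the top strand at positions 21–28, 37–44.
The reverse primer's reverse complement is CTTTCCGA, matching at positions 70–77.
Each forward site pairs with the reverse site to give a product ending at position 77: sizes 57, 41 bp.

57 bp, 41 bp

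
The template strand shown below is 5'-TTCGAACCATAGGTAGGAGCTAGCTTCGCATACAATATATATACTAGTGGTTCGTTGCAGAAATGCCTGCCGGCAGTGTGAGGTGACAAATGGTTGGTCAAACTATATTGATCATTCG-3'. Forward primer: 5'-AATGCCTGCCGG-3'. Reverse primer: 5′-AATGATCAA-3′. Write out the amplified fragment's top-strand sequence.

Forward primer AATGCCTGCCGG is found on the top strand at positions 62–73.
Taking the reverse complement of AATGATCAA gives TTGATCATT, found at positions 108–116 on the template; the primer anneals here to the top strand with its 3' end pointing upstream.
The product is the template from position 62 through 116 (55 bp).

5'-AATGCCTGCCGGCAGTGTGAGGTGACAAATGGTTGGTCAAACTATATTGATCATT-3'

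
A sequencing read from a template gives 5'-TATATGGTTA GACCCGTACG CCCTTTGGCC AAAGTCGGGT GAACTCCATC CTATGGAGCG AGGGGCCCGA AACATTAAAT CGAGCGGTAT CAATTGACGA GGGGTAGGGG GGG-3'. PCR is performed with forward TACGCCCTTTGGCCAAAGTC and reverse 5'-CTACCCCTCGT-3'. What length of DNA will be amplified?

Forward primer TACGCCCTTTGGCCAAAGTC is found on the top strand at positions 17–36.
Reverse complement of the reverse primer: ACGAGGGGTAG. This occurs on the top strand at positions 97–107.
The product runs from position 17 to position 107, so its length is 107 − 17 + 1 = 91 bp.

91 bp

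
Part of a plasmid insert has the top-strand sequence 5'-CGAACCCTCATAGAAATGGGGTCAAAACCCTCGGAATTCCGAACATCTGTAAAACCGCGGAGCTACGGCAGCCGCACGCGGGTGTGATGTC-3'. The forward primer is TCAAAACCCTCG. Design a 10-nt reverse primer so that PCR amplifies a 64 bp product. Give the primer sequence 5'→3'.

5'-ACACCCGCGT-3'

The forward primer binds at positions 22–33, so a 64 bp product ends at position 22 + 64 − 1 = 85.
The reverse primer anneals to the top strand over positions 76–85, i.e. to ACGCGGGTGT.
Its sequence written 5'→3' is the reverse complement: ACACCCGCGT.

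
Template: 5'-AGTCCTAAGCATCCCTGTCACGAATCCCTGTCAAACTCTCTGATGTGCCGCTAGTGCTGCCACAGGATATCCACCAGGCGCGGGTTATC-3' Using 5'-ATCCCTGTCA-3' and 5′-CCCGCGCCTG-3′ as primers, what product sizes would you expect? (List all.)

The forward primer ATCCCTGTCA matches the top strand at positions 11–20, 24–33.
The reverse primer's reverse complement is CAGGCGCGGG, matching at positions 75–84.
Each forward site pairs with the reverse site to give a product ending at position 84: sizes 74, 61 bp.

74 bp, 61 bp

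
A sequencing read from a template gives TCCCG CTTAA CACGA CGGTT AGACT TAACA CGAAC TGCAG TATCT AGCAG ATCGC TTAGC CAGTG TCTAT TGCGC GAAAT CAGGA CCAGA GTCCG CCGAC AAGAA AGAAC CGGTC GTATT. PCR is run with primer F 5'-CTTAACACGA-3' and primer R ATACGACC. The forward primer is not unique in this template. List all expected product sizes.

The forward primer CTTAACACGA matches the top strand at positions 6–15, 24–33.
The reverse primer's reverse complement is GGTCGTAT, matching at positions 112–119.
Each forward site pairs with the reverse site to give a product ending at position 119: sizes 114, 96 bp.

114 bp, 96 bp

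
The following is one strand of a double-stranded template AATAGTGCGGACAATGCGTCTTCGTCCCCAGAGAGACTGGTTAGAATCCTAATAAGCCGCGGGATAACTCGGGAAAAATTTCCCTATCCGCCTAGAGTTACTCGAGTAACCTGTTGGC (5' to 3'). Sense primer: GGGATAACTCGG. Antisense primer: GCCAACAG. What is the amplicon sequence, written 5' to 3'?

Forward primer GGGATAACTCGG is found on the top strand at positions 61–72.
Reverse complement of the reverse primer: CTGTTGGC. This occurs on the top strand at positions 111–118.
The product is the template from position 61 through 118 (58 bp).

5'-GGGATAACTCGGGAAAAATTTCCCTATCCGCCTAGAGTTACTCGAGTAACCTGTTGGC-3'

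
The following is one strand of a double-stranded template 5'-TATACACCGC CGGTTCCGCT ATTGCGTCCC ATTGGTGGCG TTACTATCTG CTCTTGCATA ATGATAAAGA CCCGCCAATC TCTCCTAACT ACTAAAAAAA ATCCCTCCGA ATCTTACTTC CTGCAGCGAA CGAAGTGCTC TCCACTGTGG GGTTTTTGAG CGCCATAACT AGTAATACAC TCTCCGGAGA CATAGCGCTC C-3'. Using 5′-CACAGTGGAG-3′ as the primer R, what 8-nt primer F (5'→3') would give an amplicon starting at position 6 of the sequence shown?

The reverse primer's reverse complement CTCCACTGTG matches the template at positions 140–149; the product starts at position 6.
The forward primer is identical to the top strand over positions 6–13: ACCGCCGG.

5'-ACCGCCGG-3'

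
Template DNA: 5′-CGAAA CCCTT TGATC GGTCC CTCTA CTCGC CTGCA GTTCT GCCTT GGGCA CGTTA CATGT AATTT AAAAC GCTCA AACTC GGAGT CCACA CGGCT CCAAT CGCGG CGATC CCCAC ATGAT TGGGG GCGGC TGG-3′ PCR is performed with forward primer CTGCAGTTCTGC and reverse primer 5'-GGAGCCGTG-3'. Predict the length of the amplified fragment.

Scanning the template, CTGCAGTTCTGC occurs at positions 31–42; this primer anneals to the bottom strand there with its 3' end pointing downstream.
The reverse primer's reverse complement is CACGGCTCC, which matches the template at positions 89–97.
The product runs from position 31 to position 97, so its length is 97 − 31 + 1 = 67 bp.

67 bp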